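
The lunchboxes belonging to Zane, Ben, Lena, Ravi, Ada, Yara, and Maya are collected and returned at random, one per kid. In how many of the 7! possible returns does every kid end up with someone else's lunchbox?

1854

Let Aᵢ be the assignments in which kid i gets their own lunchbox. We want the size of the complement of A₁∪…∪A_7.
By inclusion–exclusion this is Σ_{j=0}^{7} (−1)^j C(7,j)·(7−j)!.
Computing: 5040 − 5040 + 2520 − 840 + 210 − 42 + 7 − 1 = 1854.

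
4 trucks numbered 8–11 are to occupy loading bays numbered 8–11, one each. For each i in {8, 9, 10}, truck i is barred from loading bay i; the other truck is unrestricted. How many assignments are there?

Let Aᵢ (for i ∈ {8, 9, 10}) be the placements that put truck i in its forbidden loading bay. Any j of these fix j positions, leaving (4−j)! ways to fill the rest, and there are C(3,j) ways to pick which j.
By inclusion–exclusion, the number of valid placements is Σ_{j=0}^{3} (−1)^j C(3,j)·(4−j)!.
Computing: 24 − 18 + 6 − 1 = 11.

11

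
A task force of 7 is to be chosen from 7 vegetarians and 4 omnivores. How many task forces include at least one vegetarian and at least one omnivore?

With no constraint there are C(11,7) = 330 possible selections.
Selections missing a whole group: no vegetarians → C(4,7) = 0; no omnivores → C(7,7) = 1.
Both groups omitted at once is impossible, so 330 − 1 = 329.

329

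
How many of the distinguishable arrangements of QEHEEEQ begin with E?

60

With the first slot taken by E, it remains to arrange the other 6 letters (QHEEEQ).
Those 6 letters have E appearing 3 times and Q appearing twice, giving (6)!/(3!·2!) = 60.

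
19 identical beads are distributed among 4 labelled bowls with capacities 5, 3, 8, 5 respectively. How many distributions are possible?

10

By stars and bars, unrestricted non-negative solutions to x_1+…+x_4 = 19 number C(19+3,3) = 1540.
Subtract solutions that violate a single cap (substitute x_i' = x_i − (cap_i+1)): x_1 ≥ 6 gives C(16,3) = 560; x_2 ≥ 4 gives C(18,3) = 816; x_3 ≥ 9 gives C(13,3) = 286; x_4 ≥ 6 gives C(16,3) = 560. Together 2222.
Add back pairs where two caps are both exceeded: 220 + 35 + 120 + 84 + 220 + 35 = 714.
Subtract triples: 1 + 20 + 0 + 1 = 22.
By inclusion–exclusion the count is 1540 − 2222 + 714 − 22 = 10.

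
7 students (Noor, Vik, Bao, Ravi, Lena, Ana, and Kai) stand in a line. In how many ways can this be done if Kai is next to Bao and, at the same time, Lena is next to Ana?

480

Treat {Kai,Bao} as one block (2 orders) and {Lena,Ana} as another (2 orders).
That leaves 5 units to arrange: 2 × 2 × 5! = 4 × 120 = 480.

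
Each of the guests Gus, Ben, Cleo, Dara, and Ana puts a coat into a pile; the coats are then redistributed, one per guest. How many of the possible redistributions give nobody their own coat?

44

This is the derangement count D_5: permutations of 5 items with no fixed point.
By inclusion–exclusion this is Σ_{j=0}^{5} (−1)^j C(5,j)·(5−j)!.
Computing: 120 − 120 + 60 − 20 + 5 − 1 = 44.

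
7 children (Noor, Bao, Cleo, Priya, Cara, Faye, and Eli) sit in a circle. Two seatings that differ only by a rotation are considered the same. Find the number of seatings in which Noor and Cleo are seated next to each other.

240

Treat {Noor, Cleo} as one unit (2 internal orders) and seat the resulting 6 units around the table: (5)! circular arrangements.
So 2 × (5)! = 2 × 120 = 240.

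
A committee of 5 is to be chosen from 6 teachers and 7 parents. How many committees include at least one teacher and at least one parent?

1260

Total 5-person selections from all 13: C(13,5) = 1287.
Subtract selections that omit an entire group: no teachers → C(7,5) = 21; no parents → C(6,5) = 6.
Both groups omitted at once is impossible, so 1287 − 27 = 1260.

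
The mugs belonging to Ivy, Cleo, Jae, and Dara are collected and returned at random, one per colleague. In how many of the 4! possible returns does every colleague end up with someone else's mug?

Count assignments avoiding every fixed point. For any j of the 4 colleagues fixed to their own mug, the other 4−j can be arranged in (4−j)! ways.
By inclusion–exclusion this is Σ_{j=0}^{4} (−1)^j C(4,j)·(4−j)!.
Computing: 24 − 24 + 12 − 4 + 1 = 9.

9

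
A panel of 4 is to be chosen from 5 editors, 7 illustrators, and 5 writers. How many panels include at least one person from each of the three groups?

Total 4-person selections from all 17: C(17,4) = 2380.
Subtract selections that omit an entire group: no editors → C(12,4) = 495; no illustrators → C(10,4) = 210; no writers → C(12,4) = 495.
Add back selections omitting two groups (i.e. drawn from a single group): C(5,4) + C(7,4) + C(5,4) = 45.
By inclusion–exclusion: 2380 − 1200 + 45 = 1225.

1225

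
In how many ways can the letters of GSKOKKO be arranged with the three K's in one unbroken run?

60

Treat the 3 copies of K as a single block. The multiset to arrange is then {KKK, G, O, O, S}, 5 items in all.
That gives (5)!/(2!) = 60 arrangements.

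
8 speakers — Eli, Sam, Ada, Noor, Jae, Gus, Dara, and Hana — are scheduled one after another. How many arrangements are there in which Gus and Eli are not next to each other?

There are 8! = 40320 arrangements in all. If Gus and Eli are adjacent, merging them into one block gives 2·(7)! = 10080 arrangements.
So 40320 − 10080 = 30240 arrangements keep them apart.

30240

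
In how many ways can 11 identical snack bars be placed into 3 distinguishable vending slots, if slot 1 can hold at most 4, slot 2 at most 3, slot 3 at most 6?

Without the upper bounds there are C(13,2) = 78 ways to split 11 among 3 vending slots.
Subtract solutions that violate a single cap (substitute x_i' = x_i − (cap_i+1)): x_1 ≥ 5 gives C(8,2) = 28; x_2 ≥ 4 gives C(9,2) = 36; x_3 ≥ 7 gives C(6,2) = 15. Together 79.
Add back pairs where two caps are both exceeded: 6 + 0 + 1 = 7.
By inclusion–exclusion the count is 78 − 79 + 7 = 6.

6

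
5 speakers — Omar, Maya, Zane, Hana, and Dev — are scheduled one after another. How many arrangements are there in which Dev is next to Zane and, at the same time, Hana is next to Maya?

Treat {Dev,Zane} as one block (2 orders) and {Hana,Maya} as another (2 orders).
That leaves 3 units to arrange: 2 × 2 × 3! = 4 × 6 = 24.

24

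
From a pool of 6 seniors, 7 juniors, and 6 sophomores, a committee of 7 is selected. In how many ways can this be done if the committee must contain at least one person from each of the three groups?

Total 7-person selections from all 19: C(19,7) = 50388.
Selections missing a whole group: no seniors → C(13,7) = 1716; no juniors → C(12,7) = 792; no sophomores → C(13,7) = 1716.
Add back selections omitting two groups (i.e. drawn from a single group): C(6,7) + C(7,7) + C(6,7) = 1.
By inclusion–exclusion: 50388 − 4224 + 1 = 46165.

46165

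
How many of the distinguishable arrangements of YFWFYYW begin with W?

60

Fix W in the first position and arrange the remaining 6 letters.
Those 6 letters have F appearing twice and Y appearing 3 times, giving (6)!/(3!·2!) = 60.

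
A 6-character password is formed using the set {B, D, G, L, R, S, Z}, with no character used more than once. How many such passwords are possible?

5040

With no repetition, fill the 6 characters in order: 7 choices, then 6, down to 2.
7 × 6 × 5 × 4 × 3 × 2 = 5040.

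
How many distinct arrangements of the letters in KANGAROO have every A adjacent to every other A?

Treat the 2 copies of A as a single block. The multiset to arrange is then {AA, G, K, N, O, O, R}, 7 items in all.
That gives (7)!/(2!) = 2520 arrangements.

2520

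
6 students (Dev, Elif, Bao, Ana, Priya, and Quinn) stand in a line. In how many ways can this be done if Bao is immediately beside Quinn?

240

Treat {Bao, Quinn} as a single unit. There are 5 units to order, and the pair itself can be ordered 2 ways.
So the count is 2·(5)! = 240.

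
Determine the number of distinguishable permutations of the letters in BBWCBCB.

The 7 letters of BBWCBCB have repeats: B appearing 4 times and C appearing twice.
Dividing 7! = 5040 by 4!·2! = 48 for the repeated letters gives 105.

105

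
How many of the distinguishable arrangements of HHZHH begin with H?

4

With the first slot taken by H, it remains to arrange the other 4 letters (HZHH).
Those 4 letters have H appearing 3 times, giving (4)!/(3!) = 4.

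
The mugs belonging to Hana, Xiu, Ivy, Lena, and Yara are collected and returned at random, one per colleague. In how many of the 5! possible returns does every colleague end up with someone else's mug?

44

Let Aᵢ be the assignments in which colleague i gets their own mug. We want the size of the complement of A₁∪…∪A_5.
By inclusion–exclusion this is Σ_{j=0}^{5} (−1)^j C(5,j)·(5−j)!.
Computing: 120 − 120 + 60 − 20 + 5 − 1 = 44.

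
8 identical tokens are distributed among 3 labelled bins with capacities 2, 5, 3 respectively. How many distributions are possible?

6

By stars and bars, unrestricted non-negative solutions to x_1+…+x_3 = 8 number C(8+2,2) = 45.
Subtract solutions that violate a single cap (substitute x_i' = x_i − (cap_i+1)): x_1 ≥ 3 gives C(7,2) = 21; x_2 ≥ 6 gives C(4,2) = 6; x_3 ≥ 4 gives C(6,2) = 15. Together 42.
Add back pairs where two caps are both exceeded: 0 + 3 + 0 = 3.
By inclusion–exclusion the count is 45 − 42 + 3 = 6.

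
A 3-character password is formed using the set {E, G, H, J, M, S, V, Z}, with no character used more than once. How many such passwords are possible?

This is a permutation of 3 out of 8: P(8,3) = 8!/5!.
8 × 7 × 6 = 336.

336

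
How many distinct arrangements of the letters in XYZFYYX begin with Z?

Fix Z in the first position and arrange the remaining 6 letters.
Those 6 letters have X appearing twice and Y appearing 3 times, giving (6)!/(3!·2!) = 60.

60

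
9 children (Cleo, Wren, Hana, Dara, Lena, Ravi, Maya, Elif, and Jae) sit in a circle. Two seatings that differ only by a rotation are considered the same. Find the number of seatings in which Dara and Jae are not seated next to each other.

30240

Without the restriction there are (8)! = 40320 seatings.
Seatings with Dara beside Jae: treat them as a block with 2 internal orders, giving 2 × (7)! = 10080.
Subtracting, 40320 − 10080 = 30240.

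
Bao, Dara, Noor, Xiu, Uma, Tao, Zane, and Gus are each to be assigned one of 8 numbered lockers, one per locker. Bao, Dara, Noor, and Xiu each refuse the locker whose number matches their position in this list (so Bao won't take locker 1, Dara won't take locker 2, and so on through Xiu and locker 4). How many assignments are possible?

24024

Let Aᵢ (for 1 ≤ i ≤ 4) be the placements that put person i in their forbidden locker. Any j of these fix j positions, leaving (8−j)! ways to fill the rest, and there are C(4,j) ways to pick which j.
By inclusion–exclusion, the number of valid placements is Σ_{j=0}^{4} (−1)^j C(4,j)·(8−j)!.
Computing: 40320 − 20160 + 4320 − 480 + 24 = 24024.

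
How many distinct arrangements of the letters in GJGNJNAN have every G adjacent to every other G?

420

Treat the 2 copies of G as a single block. The multiset to arrange is then {GG, A, J, J, N, N, N}, 7 items in all.
That gives (7)!/(3!·2!) = 420 arrangements.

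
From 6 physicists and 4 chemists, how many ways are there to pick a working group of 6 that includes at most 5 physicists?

209

Split by how many physicists are chosen (0 through 5).
Sum: C(6,0)·C(4,6) + C(6,1)·C(4,5) + C(6,2)·C(4,4) + C(6,3)·C(4,3) + C(6,4)·C(4,2) + C(6,5)·C(4,1) = 0 + 0 + 15 + 80 + 90 + 24 = 209.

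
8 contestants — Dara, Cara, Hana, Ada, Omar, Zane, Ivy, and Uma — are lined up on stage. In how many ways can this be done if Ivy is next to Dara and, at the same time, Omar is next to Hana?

Treat {Ivy,Dara} as one block (2 orders) and {Omar,Hana} as another (2 orders).
That leaves 6 units to arrange: 2 × 2 × 6! = 4 × 720 = 2880.

2880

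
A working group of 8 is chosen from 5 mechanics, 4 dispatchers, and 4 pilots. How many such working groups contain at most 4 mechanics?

1231

Split by how many mechanics are chosen (0 through 4).
Sum: C(5,0)·C(8,8) + C(5,1)·C(8,7) + C(5,2)·C(8,6) + C(5,3)·C(8,5) + C(5,4)·C(8,4) = 1 + 40 + 280 + 560 + 350 = 1231.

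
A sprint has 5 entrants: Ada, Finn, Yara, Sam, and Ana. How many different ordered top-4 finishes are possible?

120

This is an ordered selection of 4 from 5: P(5,4).
That gives 5 × 4 × 3 × 2 = 120.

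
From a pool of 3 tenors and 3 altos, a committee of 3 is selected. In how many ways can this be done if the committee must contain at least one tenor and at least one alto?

18

With no constraint there are C(6,3) = 20 possible selections.
Selections missing a whole group: no tenors → C(3,3) = 1; no altos → C(3,3) = 1.
Both groups omitted at once is impossible, so 20 − 2 = 18.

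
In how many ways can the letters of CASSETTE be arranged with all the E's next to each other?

1260

Treat the 2 copies of E as a single block. The multiset to arrange is then {EE, A, C, S, S, T, T}, 7 items in all.
That gives (7)!/(2!·2!) = 1260 arrangements.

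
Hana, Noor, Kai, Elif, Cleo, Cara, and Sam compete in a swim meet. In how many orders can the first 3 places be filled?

There are 7 choices for 1st place, 6 for 2nd, and 5 for 3rd.
That gives 7 × 6 × 5 = 210.

210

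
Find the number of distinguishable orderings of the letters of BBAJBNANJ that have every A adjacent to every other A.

Treat the 2 copies of A as a single block. The multiset to arrange is then {AA, B, B, B, J, J, N, N}, 8 items in all.
That gives (8)!/(3!·2!·2!) = 1680 arrangements.

1680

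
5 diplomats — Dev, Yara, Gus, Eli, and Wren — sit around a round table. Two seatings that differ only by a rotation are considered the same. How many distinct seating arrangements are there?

24

Fix one person's seat to break rotational symmetry; the remaining 4 people can be arranged in (4)! = 24 ways.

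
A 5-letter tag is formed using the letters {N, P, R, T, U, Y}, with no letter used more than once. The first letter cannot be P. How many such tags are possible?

600

The first letter has 6−1 = 5 choices (anything except P).
The remaining 4 letters are filled from the other 5 symbols without repetition: 5 × 4 × 3 × 2 = 120.
Total: 5 × 120 = 600.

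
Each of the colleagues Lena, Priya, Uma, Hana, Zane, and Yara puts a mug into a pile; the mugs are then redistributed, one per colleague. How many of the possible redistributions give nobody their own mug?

Let Aᵢ be the assignments in which colleague i gets their own mug. We want the size of the complement of A₁∪…∪A_6.
By inclusion–exclusion this is Σ_{j=0}^{6} (−1)^j C(6,j)·(6−j)!.
Computing: 720 − 720 + 360 − 120 + 30 − 6 + 1 = 265.

265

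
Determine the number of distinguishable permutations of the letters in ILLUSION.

10080

ILLUSION has 8 letters with I appearing twice and L appearing twice.
Dividing 8! = 40320 by 2!·2! = 4 for the repeated letters gives 10080.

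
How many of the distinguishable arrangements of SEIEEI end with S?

10

With the last slot taken by S, it remains to arrange the other 5 letters (EIEEI).
Those 5 letters have E appearing 3 times and I appearing twice, giving (5)!/(3!·2!) = 10.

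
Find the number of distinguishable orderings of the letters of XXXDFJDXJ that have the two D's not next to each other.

Total arrangements of XXXDFJDXJ: 9!/(4!·2!·2!) = 3780.
Arrangements with the D's together: treat DD as one letter, giving (8)!/(4!·2!) = 840.
Subtracting, 3780 − 840 = 2940 arrangements keep the D's apart.

2940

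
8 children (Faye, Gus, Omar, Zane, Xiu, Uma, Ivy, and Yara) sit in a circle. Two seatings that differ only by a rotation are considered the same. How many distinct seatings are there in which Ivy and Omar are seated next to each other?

Glue Ivy and Omar into a block (2 internal orders). Seating 7 units around a circle gives (6)! arrangements.
So 2 × (6)! = 2 × 720 = 1440.

1440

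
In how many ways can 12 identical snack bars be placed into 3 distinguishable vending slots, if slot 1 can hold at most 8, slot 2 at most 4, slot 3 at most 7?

30

By stars and bars, unrestricted non-negative solutions to x_1+…+x_3 = 12 number C(12+2,2) = 91.
Subtract solutions that violate a single cap (substitute x_i' = x_i − (cap_i+1)): x_1 ≥ 9 gives C(5,2) = 10; x_2 ≥ 5 gives C(9,2) = 36; x_3 ≥ 8 gives C(6,2) = 15. Together 61.
No two caps can be exceeded simultaneously, so the pair terms are all 0.
By inclusion–exclusion the count is 91 − 61 + 0 = 30.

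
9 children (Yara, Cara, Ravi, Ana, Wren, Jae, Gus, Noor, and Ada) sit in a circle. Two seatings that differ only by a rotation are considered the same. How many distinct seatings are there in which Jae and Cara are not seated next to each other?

All circular seatings of 9 people number (8)! = 40320.
Those with Jae next to Cara: fuse the pair into one unit and seat 8 units around a circle — 2·(7)! = 10080.
Subtracting, 40320 − 10080 = 30240.

30240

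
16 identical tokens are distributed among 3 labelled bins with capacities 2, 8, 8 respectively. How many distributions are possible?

Ignoring the caps, the number of non-negative solutions to x_1+…+x_3 = 16 is C(18,2) = 153.
Subtract solutions that violate a single cap (substitute x_i' = x_i − (cap_i+1)): x_1 ≥ 3 gives C(15,2) = 105; x_2 ≥ 9 gives C(9,2) = 36; x_3 ≥ 9 gives C(9,2) = 36. Together 177.
Add back pairs where two caps are both exceeded: 15 + 15 + 0 = 30.
By inclusion–exclusion the count is 153 − 177 + 30 = 6.

6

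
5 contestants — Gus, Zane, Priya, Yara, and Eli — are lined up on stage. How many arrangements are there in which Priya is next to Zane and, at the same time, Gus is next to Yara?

Treat {Priya,Zane} as one block (2 orders) and {Gus,Yara} as another (2 orders).
That leaves 3 units to arrange: 2 × 2 × 3! = 4 × 6 = 24.

24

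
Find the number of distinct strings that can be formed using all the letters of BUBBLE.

Letter multiplicities in BUBBLE: B×3, E×1, L×1, U×1.
The number of distinct arrangements is 6!/(3!) = 720/6 = 120.

120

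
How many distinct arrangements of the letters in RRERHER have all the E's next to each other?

Treat the 2 copies of E as a single block. The multiset to arrange is then {EE, H, R, R, R, R}, 6 items in all.
That gives (6)!/(4!) = 30 arrangements.

30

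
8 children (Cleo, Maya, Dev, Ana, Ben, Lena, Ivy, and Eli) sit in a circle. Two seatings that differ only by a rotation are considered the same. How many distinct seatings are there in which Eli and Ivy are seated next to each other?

1440

Treat {Eli, Ivy} as one unit (2 internal orders) and seat the resulting 7 units around the table: (6)! circular arrangements.
So 2 × (6)! = 2 × 720 = 1440.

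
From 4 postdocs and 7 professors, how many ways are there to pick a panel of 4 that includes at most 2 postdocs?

Split by how many postdocs are chosen (0 through 2).
Sum: C(4,0)·C(7,4) + C(4,1)·C(7,3) + C(4,2)·C(7,2) = 35 + 140 + 126 = 301.

301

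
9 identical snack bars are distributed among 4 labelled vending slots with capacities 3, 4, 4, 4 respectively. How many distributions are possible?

By stars and bars, unrestricted non-negative solutions to x_1+…+x_4 = 9 number C(9+3,3) = 220.
Subtract solutions that violate a single cap (substitute x_i' = x_i − (cap_i+1)): x_1 ≥ 4 gives C(8,3) = 56; x_2 ≥ 5 gives C(7,3) = 35; x_3 ≥ 5 gives C(7,3) = 35; x_4 ≥ 5 gives C(7,3) = 35. Together 161.
Add back pairs where two caps are both exceeded: 1 + 1 + 1 + 0 + 0 + 0 = 3.
By inclusion–exclusion the count is 220 − 161 + 3 = 62.

62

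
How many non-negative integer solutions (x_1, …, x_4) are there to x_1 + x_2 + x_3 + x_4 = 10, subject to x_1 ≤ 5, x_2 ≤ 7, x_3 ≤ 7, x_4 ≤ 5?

Without the upper bounds there are C(13,3) = 286 ways to split 10 among 4 variables.
Subtract solutions that violate a single cap (substitute x_i' = x_i − (cap_i+1)): x_1 ≥ 6 gives C(7,3) = 35; x_2 ≥ 8 gives C(5,3) = 10; x_3 ≥ 8 gives C(5,3) = 10; x_4 ≥ 6 gives C(7,3) = 35. Together 90.
No two caps can be exceeded simultaneously, so the pair terms are all 0.
By inclusion–exclusion the count is 286 − 90 + 0 = 196.

196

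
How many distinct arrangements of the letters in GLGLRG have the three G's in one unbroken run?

12

Treat the 3 copies of G as a single block. The multiset to arrange is then {GGG, L, L, R}, 4 items in all.
That gives (4)!/(2!) = 12 arrangements.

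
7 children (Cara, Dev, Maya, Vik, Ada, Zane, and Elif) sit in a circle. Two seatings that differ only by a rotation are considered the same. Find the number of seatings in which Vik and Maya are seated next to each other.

240

Glue Vik and Maya into a block (2 internal orders). Seating 6 units around a circle gives (5)! arrangements.
So 2 × (5)! = 2 × 120 = 240.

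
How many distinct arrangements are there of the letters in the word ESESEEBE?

ESESEEBE has 8 letters with E appearing 5 times and S appearing twice.
So there are 8! / (5!·2!) = 168 distinguishable arrangements.

168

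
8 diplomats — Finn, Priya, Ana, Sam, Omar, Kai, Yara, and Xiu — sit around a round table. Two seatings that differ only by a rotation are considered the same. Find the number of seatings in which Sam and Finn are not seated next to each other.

3600

Without the restriction there are (7)! = 5040 seatings.
Those with Sam next to Finn: fuse the pair into one unit and seat 7 units around a circle — 2·(6)! = 1440.
Subtracting, 5040 − 1440 = 3600.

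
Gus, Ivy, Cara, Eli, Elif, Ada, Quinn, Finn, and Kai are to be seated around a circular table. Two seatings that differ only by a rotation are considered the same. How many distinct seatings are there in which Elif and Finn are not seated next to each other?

All circular seatings of 9 people number (8)! = 40320.
Those with Elif next to Finn: fuse the pair into one unit and seat 8 units around a circle — 2·(7)! = 10080.
Subtracting, 40320 − 10080 = 30240.

30240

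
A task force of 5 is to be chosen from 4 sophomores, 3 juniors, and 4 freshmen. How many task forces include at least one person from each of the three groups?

364

Total 5-person selections from all 11: C(11,5) = 462.
Selections missing a whole group: no sophomores → C(7,5) = 21; no juniors → C(8,5) = 56; no freshmen → C(7,5) = 21.
Add back selections omitting two groups (i.e. drawn from a single group): C(4,5) + C(3,5) + C(4,5) = 0.
By inclusion–exclusion: 462 − 98 + 0 = 364.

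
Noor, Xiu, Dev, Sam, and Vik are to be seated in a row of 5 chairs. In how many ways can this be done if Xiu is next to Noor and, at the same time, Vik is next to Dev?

24

Treat {Xiu,Noor} as one block (2 orders) and {Vik,Dev} as another (2 orders).
That leaves 3 units to arrange: 2 × 2 × 3! = 4 × 6 = 24.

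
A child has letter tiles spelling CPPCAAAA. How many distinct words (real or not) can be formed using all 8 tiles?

Letter multiplicities in CPPCAAAA: A×4, C×2, P×2.
Dividing 8! = 40320 by 4!·2!·2! = 96 for the repeated letters gives 420.

420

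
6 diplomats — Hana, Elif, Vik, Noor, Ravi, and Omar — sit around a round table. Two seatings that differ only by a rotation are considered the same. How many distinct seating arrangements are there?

120

Fix one person's seat to break rotational symmetry; the remaining 5 people can be arranged in (5)! = 120 ways.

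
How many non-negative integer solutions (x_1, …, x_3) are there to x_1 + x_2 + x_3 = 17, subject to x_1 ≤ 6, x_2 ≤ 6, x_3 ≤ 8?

By stars and bars, unrestricted non-negative solutions to x_1+…+x_3 = 17 number C(17+2,2) = 171.
Subtract solutions that violate a single cap (substitute x_i' = x_i − (cap_i+1)): x_1 ≥ 7 gives C(12,2) = 66; x_2 ≥ 7 gives C(12,2) = 66; x_3 ≥ 9 gives C(10,2) = 45. Together 177.
Add back pairs where two caps are both exceeded: 10 + 3 + 3 = 16.
By inclusion–exclusion the count is 171 − 177 + 16 = 10.

10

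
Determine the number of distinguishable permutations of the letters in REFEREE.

The 7 letters of REFEREE have repeats: E appearing 4 times and R appearing twice.
So there are 7! / (4!·2!) = 105 distinguishable arrangements.

105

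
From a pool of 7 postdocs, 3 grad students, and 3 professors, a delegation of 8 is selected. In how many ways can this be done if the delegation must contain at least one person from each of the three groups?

With no constraint there are C(13,8) = 1287 possible selections.
Subtract selections that omit an entire group: no postdocs → C(6,8) = 0; no grad students → C(10,8) = 45; no professors → C(10,8) = 45.
Add back selections omitting two groups (i.e. drawn from a single group): C(7,8) + C(3,8) + C(3,8) = 0.
By inclusion–exclusion: 1287 − 90 + 0 = 1197.

1197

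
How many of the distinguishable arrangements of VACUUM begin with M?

With the first slot taken by M, it remains to arrange the other 5 letters (VACUU).
Those 5 letters have U appearing twice, giving (5)!/(2!) = 60.

60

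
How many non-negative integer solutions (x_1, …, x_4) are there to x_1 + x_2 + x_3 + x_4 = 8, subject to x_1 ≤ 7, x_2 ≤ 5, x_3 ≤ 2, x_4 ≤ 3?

67

Ignoring the caps, the number of non-negative solutions to x_1+…+x_4 = 8 is C(11,3) = 165.
Subtract solutions that violate a single cap (substitute x_i' = x_i − (cap_i+1)): x_1 ≥ 8 gives C(3,3) = 1; x_2 ≥ 6 gives C(5,3) = 10; x_3 ≥ 3 gives C(8,3) = 56; x_4 ≥ 4 gives C(7,3) = 35. Together 102.
Add back pairs where two caps are both exceeded: 0 + 0 + 0 + 0 + 0 + 4 = 4.
By inclusion–exclusion the count is 165 − 102 + 4 = 67.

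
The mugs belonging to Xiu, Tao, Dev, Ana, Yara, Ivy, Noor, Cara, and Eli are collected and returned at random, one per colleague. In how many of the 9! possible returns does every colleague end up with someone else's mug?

133496

Let Aᵢ be the assignments in which colleague i gets their own mug. We want the size of the complement of A₁∪…∪A_9.
By inclusion–exclusion this is Σ_{j=0}^{9} (−1)^j C(9,j)·(9−j)!.
Computing: 362880 − 362880 + 181440 − 60480 + 15120 − 3024 + 504 − 72 + 9 − 1 = 133496.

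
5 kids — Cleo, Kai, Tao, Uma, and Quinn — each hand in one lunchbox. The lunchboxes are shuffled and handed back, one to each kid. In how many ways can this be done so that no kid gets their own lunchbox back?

Count assignments avoiding every fixed point. For any j of the 5 kids fixed to their own lunchbox, the other 5−j can be arranged in (5−j)! ways.
By inclusion–exclusion this is Σ_{j=0}^{5} (−1)^j C(5,j)·(5−j)!.
Computing: 120 − 120 + 60 − 20 + 5 − 1 = 44.

44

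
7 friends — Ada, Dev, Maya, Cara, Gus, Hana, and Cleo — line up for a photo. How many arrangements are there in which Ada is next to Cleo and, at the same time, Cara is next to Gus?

480

Treat {Ada,Cleo} as one block (2 orders) and {Cara,Gus} as another (2 orders).
That leaves 5 units to arrange: 2 × 2 × 5! = 4 × 120 = 480.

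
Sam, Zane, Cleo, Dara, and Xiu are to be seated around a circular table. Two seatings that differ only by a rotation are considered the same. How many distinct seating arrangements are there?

Around a circle, 5 distinct people have 5!/5 = (4)! = 24 rotationally distinct seatings.

24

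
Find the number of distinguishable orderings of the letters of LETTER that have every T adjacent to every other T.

Treat the 2 copies of T as a single block. The multiset to arrange is then {TT, E, E, L, R}, 5 items in all.
That gives (5)!/(2!) = 60 arrangements.

60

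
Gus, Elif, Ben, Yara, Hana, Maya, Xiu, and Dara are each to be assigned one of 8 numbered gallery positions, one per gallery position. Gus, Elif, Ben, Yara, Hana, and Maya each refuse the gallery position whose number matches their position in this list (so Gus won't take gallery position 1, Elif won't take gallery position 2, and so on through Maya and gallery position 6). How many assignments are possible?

18806

Let Aᵢ (for 1 ≤ i ≤ 6) be the placements that put person i in their forbidden gallery position. Any j of these fix j positions, leaving (8−j)! ways to fill the rest, and there are C(6,j) ways to pick which j.
By inclusion–exclusion, the number of valid placements is Σ_{j=0}^{6} (−1)^j C(6,j)·(8−j)!.
Computing: 40320 − 30240 + 10800 − 2400 + 360 − 36 + 2 = 18806.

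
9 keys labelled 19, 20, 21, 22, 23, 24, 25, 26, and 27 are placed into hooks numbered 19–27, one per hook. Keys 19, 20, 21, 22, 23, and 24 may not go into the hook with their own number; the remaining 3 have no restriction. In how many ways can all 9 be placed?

Let Aᵢ (for 19 ≤ i ≤ 24) be the placements that put key i in its forbidden hook. Any j of these fix j positions, leaving (9−j)! ways to fill the rest, and there are C(6,j) ways to pick which j.
By inclusion–exclusion, the number of valid placements is Σ_{j=0}^{6} (−1)^j C(6,j)·(9−j)!.
Computing: 362880 − 241920 + 75600 − 14400 + 1800 − 144 + 6 = 183822.

183822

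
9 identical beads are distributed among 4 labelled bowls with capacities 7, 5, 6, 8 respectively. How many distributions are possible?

185

Ignoring the caps, the number of non-negative solutions to x_1+…+x_4 = 9 is C(12,3) = 220.
Subtract solutions that violate a single cap (substitute x_i' = x_i − (cap_i+1)): x_1 ≥ 8 gives C(4,3) = 4; x_2 ≥ 6 gives C(6,3) = 20; x_3 ≥ 7 gives C(5,3) = 10; x_4 ≥ 9 gives C(3,3) = 1. Together 35.
No two caps can be exceeded simultaneously, so the pair terms are all 0.
By inclusion–exclusion the count is 220 − 35 + 0 = 185.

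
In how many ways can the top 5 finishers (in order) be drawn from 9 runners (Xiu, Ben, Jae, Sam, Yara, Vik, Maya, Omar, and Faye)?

There are 9 choices for 1st place, 8 for 2nd, and so on down to 5 for position 5.
That gives 9 × 8 × 7 × 6 × 5 = 15120.

15120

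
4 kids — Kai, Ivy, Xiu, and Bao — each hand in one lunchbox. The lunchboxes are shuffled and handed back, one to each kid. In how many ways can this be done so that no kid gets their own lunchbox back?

9

Let Aᵢ be the assignments in which kid i gets their own lunchbox. We want the size of the complement of A₁∪…∪A_4.
By inclusion–exclusion this is Σ_{j=0}^{4} (−1)^j C(4,j)·(4−j)!.
Computing: 24 − 24 + 12 − 4 + 1 = 9.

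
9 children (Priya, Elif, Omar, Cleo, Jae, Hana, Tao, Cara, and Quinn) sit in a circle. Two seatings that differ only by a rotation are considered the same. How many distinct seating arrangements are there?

Seat Priya anywhere (absorbing the rotational symmetry), then permute the other 8: (8)! = 40320.

40320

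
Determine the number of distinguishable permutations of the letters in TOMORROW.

The 8 letters of TOMORROW have repeats: O appearing 3 times and R appearing twice.
So there are 8! / (3!·2!) = 3360 distinguishable arrangements.

3360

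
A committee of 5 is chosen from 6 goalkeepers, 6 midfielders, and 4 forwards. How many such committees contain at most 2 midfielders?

3312

Split by how many midfielders are chosen (0 through 2).
Sum: C(6,0)·C(10,5) + C(6,1)·C(10,4) + C(6,2)·C(10,3) = 252 + 1260 + 1800 = 3312.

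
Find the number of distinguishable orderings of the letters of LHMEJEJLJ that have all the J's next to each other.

1260

Treat the 3 copies of J as a single block. The multiset to arrange is then {JJJ, E, E, H, L, L, M}, 7 items in all.
That gives (7)!/(2!·2!) = 1260 arrangements.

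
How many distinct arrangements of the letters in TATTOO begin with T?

With the first slot taken by T, it remains to arrange the other 5 letters (ATTOO).
Those 5 letters have O appearing twice and T appearing twice, giving (5)!/(2!·2!) = 30.

30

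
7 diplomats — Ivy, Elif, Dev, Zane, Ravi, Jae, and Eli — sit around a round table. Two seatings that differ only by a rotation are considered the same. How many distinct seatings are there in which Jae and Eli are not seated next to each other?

480

Without the restriction there are (6)! = 720 seatings.
Seatings with Jae beside Eli: treat them as a block with 2 internal orders, giving 2 × (5)! = 240.
Subtracting, 720 − 240 = 480.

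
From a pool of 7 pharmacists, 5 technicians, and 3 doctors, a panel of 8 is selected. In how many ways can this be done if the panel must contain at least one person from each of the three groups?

5894

With no constraint there are C(15,8) = 6435 possible selections.
Subtract selections that omit an entire group: no pharmacists → C(8,8) = 1; no technicians → C(10,8) = 45; no doctors → C(12,8) = 495.
Add back selections omitting two groups (i.e. drawn from a single group): C(7,8) + C(5,8) + C(3,8) = 0.
By inclusion–exclusion: 6435 − 541 + 0 = 5894.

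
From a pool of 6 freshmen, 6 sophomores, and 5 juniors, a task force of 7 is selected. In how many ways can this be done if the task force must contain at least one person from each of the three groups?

17996

Total 7-person selections from all 17: C(17,7) = 19448.
Subtract selections that omit an entire group: no freshmen → C(11,7) = 330; no sophomores → C(11,7) = 330; no juniors → C(12,7) = 792.
Add back selections omitting two groups (i.e. drawn from a single group): C(6,7) + C(6,7) + C(5,7) = 0.
By inclusion–exclusion: 19448 − 1452 + 0 = 17996.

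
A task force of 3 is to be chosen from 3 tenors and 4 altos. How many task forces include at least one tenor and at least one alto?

30

Total 3-person selections from all 7: C(7,3) = 35.
Subtract selections that omit an entire group: no tenors → C(4,3) = 4; no altos → C(3,3) = 1.
Both groups omitted at once is impossible, so 35 − 5 = 30.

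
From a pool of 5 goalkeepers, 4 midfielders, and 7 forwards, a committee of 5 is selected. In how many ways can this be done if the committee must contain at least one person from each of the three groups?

With no constraint there are C(16,5) = 4368 possible selections.
Subtract selections that omit an entire group: no goalkeepers → C(11,5) = 462; no midfielders → C(12,5) = 792; no forwards → C(9,5) = 126.
Add back selections omitting two groups (i.e. drawn from a single group): C(5,5) + C(4,5) + C(7,5) = 22.
By inclusion–exclusion: 4368 − 1380 + 22 = 3010.

3010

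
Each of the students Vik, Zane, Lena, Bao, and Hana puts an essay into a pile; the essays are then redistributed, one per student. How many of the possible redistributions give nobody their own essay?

Let Aᵢ be the assignments in which student i gets their own essay. We want the size of the complement of A₁∪…∪A_5.
By inclusion–exclusion this is Σ_{j=0}^{5} (−1)^j C(5,j)·(5−j)!.
Computing: 120 − 120 + 60 − 20 + 5 − 1 = 44.

44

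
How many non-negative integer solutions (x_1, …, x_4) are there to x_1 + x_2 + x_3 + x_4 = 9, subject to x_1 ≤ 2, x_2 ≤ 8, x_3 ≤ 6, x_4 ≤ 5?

106

Without the upper bounds there are C(12,3) = 220 ways to split 9 among 4 variables.
Subtract solutions that violate a single cap (substitute x_i' = x_i − (cap_i+1)): x_1 ≥ 3 gives C(9,3) = 84; x_2 ≥ 9 gives C(3,3) = 1; x_3 ≥ 7 gives C(5,3) = 10; x_4 ≥ 6 gives C(6,3) = 20. Together 115.
Add back pairs where two caps are both exceeded: 0 + 0 + 1 + 0 + 0 + 0 = 1.
By inclusion–exclusion the count is 220 − 115 + 1 = 106.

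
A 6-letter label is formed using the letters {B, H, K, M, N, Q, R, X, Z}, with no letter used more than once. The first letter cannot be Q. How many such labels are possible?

The first letter has 9−1 = 8 choices (anything except Q).
The remaining 5 letters are filled from the other 8 symbols without repetition: 8 × 7 × 6 × 5 × 4 = 6720.
Total: 8 × 6720 = 53760.

53760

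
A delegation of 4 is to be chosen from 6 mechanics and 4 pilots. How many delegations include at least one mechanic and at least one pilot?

Unrestricted: C(10,4) = 210 ways to pick any 4 of the 10.
Subtract selections that omit an entire group: no mechanics → C(4,4) = 1; no pilots → C(6,4) = 15.
Both groups omitted at once is impossible, so 210 − 16 = 194.

194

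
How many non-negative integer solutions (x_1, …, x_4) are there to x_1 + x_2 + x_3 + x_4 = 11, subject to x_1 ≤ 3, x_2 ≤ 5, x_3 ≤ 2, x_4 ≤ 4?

19

Ignoring the caps, the number of non-negative solutions to x_1+…+x_4 = 11 is C(14,3) = 364.
Subtract solutions that violate a single cap (substitute x_i' = x_i − (cap_i+1)): x_1 ≥ 4 gives C(10,3) = 120; x_2 ≥ 6 gives C(8,3) = 56; x_3 ≥ 3 gives C(11,3) = 165; x_4 ≥ 5 gives C(9,3) = 84. Together 425.
Add back pairs where two caps are both exceeded: 4 + 35 + 10 + 10 + 1 + 20 = 80.
By inclusion–exclusion the count is 364 − 425 + 80 = 19.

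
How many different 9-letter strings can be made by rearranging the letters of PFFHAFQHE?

Letter multiplicities in PFFHAFQHE: A×1, E×1, F×3, H×2, P×1, Q×1.
Dividing 9! = 362880 by 3!·2! = 12 for the repeated letters gives 30240.

30240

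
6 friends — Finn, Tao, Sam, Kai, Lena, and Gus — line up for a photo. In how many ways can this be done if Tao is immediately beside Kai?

Place the 4 others and the Tao-Kai pair as 5 objects in a line; the pair has 2 internal arrangements.
So the count is 2·(5)! = 240.

240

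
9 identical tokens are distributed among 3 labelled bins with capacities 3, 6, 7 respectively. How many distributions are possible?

Ignoring the caps, the number of non-negative solutions to x_1+…+x_3 = 9 is C(11,2) = 55.
Subtract solutions that violate a single cap (substitute x_i' = x_i − (cap_i+1)): x_1 ≥ 4 gives C(7,2) = 21; x_2 ≥ 7 gives C(4,2) = 6; x_3 ≥ 8 gives C(3,2) = 3. Together 30.
No two caps can be exceeded simultaneously, so the pair terms are all 0.
By inclusion–exclusion the count is 55 − 30 + 0 = 25.

25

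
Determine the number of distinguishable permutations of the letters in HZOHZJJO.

2520

HZOHZJJO has 8 letters with H appearing twice, J appearing twice, O appearing twice, and Z appearing twice.
So there are 8! / (2!·2!·2!·2!) = 2520 distinguishable arrangements.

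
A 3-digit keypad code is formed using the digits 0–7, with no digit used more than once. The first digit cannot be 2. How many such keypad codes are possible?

294

The first digit has 8−1 = 7 choices (anything except 2).
The remaining 2 digits are filled from the other 7 symbols without repetition: 7 × 6 = 42.
Total: 7 × 42 = 294.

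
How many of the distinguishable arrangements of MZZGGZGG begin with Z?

With the first slot taken by Z, it remains to arrange the other 7 letters (MZGGZGG).
Those 7 letters have G appearing 4 times and Z appearing twice, giving (7)!/(4!·2!) = 105.

105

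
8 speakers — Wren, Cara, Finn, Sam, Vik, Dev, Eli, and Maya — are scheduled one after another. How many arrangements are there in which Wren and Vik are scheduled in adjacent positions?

Treat {Wren, Vik} as a single unit. There are 7 units to order, and the pair itself can be ordered 2 ways.
That gives 2 × 7! = 2 × 5040 = 10080.

10080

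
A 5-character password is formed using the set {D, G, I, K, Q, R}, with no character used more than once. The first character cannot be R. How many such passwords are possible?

The first character has 6−1 = 5 choices (anything except R).
The remaining 4 characters are filled from the other 5 symbols without repetition: 5 × 4 × 3 × 2 = 120.
Total: 5 × 120 = 600.

600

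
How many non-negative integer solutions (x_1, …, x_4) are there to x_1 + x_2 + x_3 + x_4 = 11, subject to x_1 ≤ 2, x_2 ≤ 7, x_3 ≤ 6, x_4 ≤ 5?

103

Without the upper bounds there are C(14,3) = 364 ways to split 11 among 4 variables.
Subtract solutions that violate a single cap (substitute x_i' = x_i − (cap_i+1)): x_1 ≥ 3 gives C(11,3) = 165; x_2 ≥ 8 gives C(6,3) = 20; x_3 ≥ 7 gives C(7,3) = 35; x_4 ≥ 6 gives C(8,3) = 56. Together 276.
Add back pairs where two caps are both exceeded: 1 + 4 + 10 + 0 + 0 + 0 = 15.
By inclusion–exclusion the count is 364 − 276 + 15 = 103.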